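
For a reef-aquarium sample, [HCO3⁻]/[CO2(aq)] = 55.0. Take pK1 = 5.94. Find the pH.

pH = 7.68

From K1 = [H⁺][HCO3⁻]/[CO2(aq)]:  pH = pK1 + log₁₀([HCO3⁻]/[CO2(aq)])
log₁₀(55.0) = +1.740
pH = 5.94 + (+1.740) = 7.68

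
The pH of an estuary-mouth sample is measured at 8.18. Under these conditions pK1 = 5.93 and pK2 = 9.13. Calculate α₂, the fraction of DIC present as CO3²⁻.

α₂ = 1 / (1 + [H⁺]/K2 + [H⁺]²/(K1K2)) = 1 / (1 + 10^+0.95 + 10^-1.30)
   = 1 / (1 + 8.9125 + 0.050119) = 1/9.9626 = 0.1004

α₂ = 0.100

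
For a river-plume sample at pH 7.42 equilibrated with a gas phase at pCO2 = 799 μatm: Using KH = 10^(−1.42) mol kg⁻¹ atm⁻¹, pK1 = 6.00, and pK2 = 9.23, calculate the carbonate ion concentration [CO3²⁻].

[CO3²⁻] = 12.4 μmol/kg

[CO2*] = KH · pCO2 = 10^(−1.42) × 799×10^-6 = 3.038×10^-5 mol/kg
α₀ = 1/(1 + K1/[H⁺] + K1K2/[H⁺]²) = 1/(1 + 10^+1.42 + 10^-0.39) = 0.03609
DIC = [CO2*]/α₀ = 3.038×10^-5 / 0.03609 = 0.8418 mmol/kg
[CO3²⁻] = α₂·DIC; α₂ = 0.01470, so [CO3²⁻] = 0.01470 × 0.8418 = 0.0124 mmol/kg = 12.4 μmol/kg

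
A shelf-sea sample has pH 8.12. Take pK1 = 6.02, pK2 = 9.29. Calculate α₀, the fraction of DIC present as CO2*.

α₀ = 0.00739

α₀ = 1 / (1 + K1/[H⁺] + K1K2/[H⁺]²) = 1 / (1 + 10^+2.10 + 10^+0.93)
   = 1 / (1 + 125.89 + 8.5114) = 1/135.40 = 0.007385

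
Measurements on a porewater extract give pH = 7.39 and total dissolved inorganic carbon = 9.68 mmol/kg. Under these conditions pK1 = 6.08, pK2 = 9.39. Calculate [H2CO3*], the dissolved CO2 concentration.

α₀ = 1 / (1 + K1/[H⁺] + K1K2/[H⁺]²) = 1 / (1 + 10^+1.31 + 10^-0.69)
   = 1 / (1 + 20.417 + 0.20417) = 1/21.622 = 0.04625
[CO2*] = α₀ × DIC = 0.04625 × 9.68 = 0.448 mmol/kg

[CO2*] = 0.448 mmol/kg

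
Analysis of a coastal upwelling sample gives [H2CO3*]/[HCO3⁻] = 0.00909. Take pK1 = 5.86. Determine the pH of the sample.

pH = 7.90

From K1 = [H⁺][HCO3⁻]/[H2CO3*]:  pH = pK1 − log₁₀([H2CO3*]/[HCO3⁻])
log₁₀(0.00909) = -2.041
pH = 5.86 − (-2.041) = 7.90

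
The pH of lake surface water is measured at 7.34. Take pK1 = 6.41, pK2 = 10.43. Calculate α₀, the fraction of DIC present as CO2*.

α₀ = 0.105

α₀ = 1 / (1 + K1/[H⁺] + K1K2/[H⁺]²) = 1 / (1 + 10^+0.93 + 10^-2.16)
   = 1 / (1 + 8.5114 + 0.0069183) = 1/9.5183 = 0.1051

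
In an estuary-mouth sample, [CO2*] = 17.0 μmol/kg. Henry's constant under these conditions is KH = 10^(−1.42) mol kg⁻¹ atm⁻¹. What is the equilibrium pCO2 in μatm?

KH = 10^(−1.42) = 3.802×10^-2 mol kg⁻¹ atm⁻¹
pCO2 = [CO2*]/KH = 17.0×10^-6 / 3.802×10^-2 = 4.47×10^-4 atm = 447 μatm

pCO2 = 447 μatm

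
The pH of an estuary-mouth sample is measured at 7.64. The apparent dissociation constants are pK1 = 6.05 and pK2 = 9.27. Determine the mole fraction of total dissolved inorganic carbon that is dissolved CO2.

α₀ = 1 / (1 + K1/[H⁺] + K1K2/[H⁺]²) = 1 / (1 + 10^+1.59 + 10^-0.04)
   = 1 / (1 + 38.905 + 0.91201) = 1/40.817 = 0.02450

α₀ = 0.0245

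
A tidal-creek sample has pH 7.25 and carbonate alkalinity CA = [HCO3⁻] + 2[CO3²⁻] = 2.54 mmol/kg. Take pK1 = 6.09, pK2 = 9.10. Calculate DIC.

CA = [HCO3⁻] + 2[CO3²⁻] = (α₁ + 2α₂)·DIC
At pH 7.25: [H⁺]/K1 = 10^-1.16 = 0.069183, K2/[H⁺] = 10^-1.85 = 0.014125
α₁ = 1/(1 + 0.069183 + 0.014125) = 1/1.0833 = 0.9231; α₂ = α₁·K2/[H⁺] = 0.01304
α₁ + 2α₂ = 0.9492
DIC = CA / (α₁ + 2α₂) = 2.54 / 0.9492 = 2.68 mmol/kg

DIC = 2.68 mmol/kg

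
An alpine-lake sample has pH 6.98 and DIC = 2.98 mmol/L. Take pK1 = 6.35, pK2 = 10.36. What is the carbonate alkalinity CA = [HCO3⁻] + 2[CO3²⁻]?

CA = [HCO3⁻] + 2[CO3²⁻] = (α₁ + 2α₂)·DIC
At pH 6.98: [H⁺]/K1 = 10^-0.63 = 0.23442, K2/[H⁺] = 10^-3.38 = 0.00041687
α₁ = 1/(1 + 0.23442 + 0.00041687) = 1/1.2348 = 0.8098; α₂ = α₁·K2/[H⁺] = 0.0003376
α₁ + 2α₂ = 0.8105
CA = 0.8105 × 2.98 = 2.42 mmol/L

CA = 2.42 mmol/L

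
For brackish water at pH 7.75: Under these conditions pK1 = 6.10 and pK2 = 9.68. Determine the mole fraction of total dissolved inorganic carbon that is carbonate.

α₂ = 1 / (1 + [H⁺]/K2 + [H⁺]²/(K1K2)) = 1 / (1 + 10^+1.93 + 10^+0.28)
   = 1 / (1 + 85.114 + 1.9055) = 1/88.019 = 0.01136

α₂ = 0.0114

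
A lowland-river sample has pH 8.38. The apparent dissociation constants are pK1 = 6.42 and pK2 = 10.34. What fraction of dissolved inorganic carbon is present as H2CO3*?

α₀ = 1 / (1 + K1/[H⁺] + K1K2/[H⁺]²) = 1 / (1 + 10^+1.96 + 10^+0.00)
   = 1 / (1 + 91.201 + 1.0000) = 1/93.201 = 0.01073

α₀ = 0.0107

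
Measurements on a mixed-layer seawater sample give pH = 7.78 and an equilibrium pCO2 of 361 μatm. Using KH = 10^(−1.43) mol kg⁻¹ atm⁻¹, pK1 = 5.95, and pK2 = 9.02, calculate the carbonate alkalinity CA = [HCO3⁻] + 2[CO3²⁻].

[CO2*] = KH · pCO2 = 10^(−1.43) × 361×10^-6 = 1.341×10^-5 mol/kg
α₀ = 1/(1 + K1/[H⁺] + K1K2/[H⁺]²) = 1/(1 + 10^+1.83 + 10^+0.59) = 0.01379
DIC = [CO2*]/α₀ = 1.341×10^-5 / 0.01379 = 0.9724 mmol/kg
CA = (α₁ + 2α₂)·DIC = (0.9325 + 2×0.05366) × 0.9724 = 1.01 mmol/kg

CA = 1.01 mmol/kg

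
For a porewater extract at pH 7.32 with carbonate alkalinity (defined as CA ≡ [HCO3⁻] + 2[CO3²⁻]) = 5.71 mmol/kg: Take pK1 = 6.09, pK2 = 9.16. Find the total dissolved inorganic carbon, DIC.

DIC = 5.96 mmol/kg

CA = [HCO3⁻] + 2[CO3²⁻] = (α₁ + 2α₂)·DIC
At pH 7.32: [H⁺]/K1 = 10^-1.23 = 0.058884, K2/[H⁺] = 10^-1.84 = 0.014454
α₁ = 1/(1 + 0.058884 + 0.014454) = 1/1.0733 = 0.9317; α₂ = α₁·K2/[H⁺] = 0.01347
α₁ + 2α₂ = 0.9586
DIC = CA / (α₁ + 2α₂) = 5.71 / 0.9586 = 5.96 mmol/kg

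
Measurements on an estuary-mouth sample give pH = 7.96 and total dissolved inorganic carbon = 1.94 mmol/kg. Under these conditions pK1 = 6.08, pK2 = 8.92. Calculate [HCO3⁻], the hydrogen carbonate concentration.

α₁ = 1 / (1 + [H⁺]/K1 + K2/[H⁺]) = 1 / (1 + 10^-1.88 + 10^-0.96)
   = 1 / (1 + 0.013183 + 0.10965) = 1/1.1228 = 0.8906
[HCO3⁻] = α₁ × DIC = 0.8906 × 1.94 = 1.73 mmol/kg

[HCO3⁻] = 1.73 mmol/kg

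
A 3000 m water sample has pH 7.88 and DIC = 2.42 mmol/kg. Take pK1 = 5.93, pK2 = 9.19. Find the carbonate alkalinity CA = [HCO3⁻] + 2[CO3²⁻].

CA = [HCO3⁻] + 2[CO3²⁻] = (α₁ + 2α₂)·DIC
At pH 7.88: [H⁺]/K1 = 10^-1.95 = 0.011220, K2/[H⁺] = 10^-1.31 = 0.048978
α₁ = 1/(1 + 0.011220 + 0.048978) = 1/1.0602 = 0.9432; α₂ = α₁·K2/[H⁺] = 0.04620
α₁ + 2α₂ = 1.0356
CA = 1.0356 × 2.42 = 2.51 mmol/kg

CA = 2.51 mmol/kg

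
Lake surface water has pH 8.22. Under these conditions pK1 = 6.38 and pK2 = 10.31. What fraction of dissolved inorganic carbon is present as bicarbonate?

α₁ = 0.978

α₁ = 1 / (1 + [H⁺]/K1 + K2/[H⁺]) = 1 / (1 + 10^-1.84 + 10^-2.09)
   = 1 / (1 + 0.014454 + 0.0081283) = 1/1.0226 = 0.9779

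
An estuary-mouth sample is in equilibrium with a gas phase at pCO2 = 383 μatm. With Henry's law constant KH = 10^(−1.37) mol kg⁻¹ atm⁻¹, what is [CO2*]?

[CO2*] = 16.3 μmol/kg

KH = 10^(−1.37) = 4.266×10^-2 mol kg⁻¹ atm⁻¹
[CO2*] = KH · pCO2 = 4.266×10^-2 × 383×10^-6 atm = 1.63×10^-5 mol/kg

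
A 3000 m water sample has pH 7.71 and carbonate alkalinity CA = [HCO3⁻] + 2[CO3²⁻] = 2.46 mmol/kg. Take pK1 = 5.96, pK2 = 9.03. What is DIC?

DIC = 2.39 mmol/kg

CA = [HCO3⁻] + 2[CO3²⁻] = (α₁ + 2α₂)·DIC
At pH 7.71: [H⁺]/K1 = 10^-1.75 = 0.017783, K2/[H⁺] = 10^-1.32 = 0.047863
α₁ = 1/(1 + 0.017783 + 0.047863) = 1/1.0656 = 0.9384; α₂ = α₁·K2/[H⁺] = 0.04491
α₁ + 2α₂ = 1.0282
DIC = CA / (α₁ + 2α₂) = 2.46 / 1.0282 = 2.39 mmol/kg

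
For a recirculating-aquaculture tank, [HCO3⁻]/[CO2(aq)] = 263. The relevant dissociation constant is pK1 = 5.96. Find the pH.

From K1 = [H⁺][HCO3⁻]/[CO2(aq)]:  pH = pK1 + log₁₀([HCO3⁻]/[CO2(aq)])
log₁₀(263) = +2.420
pH = 5.96 + (+2.420) = 8.38

pH = 8.38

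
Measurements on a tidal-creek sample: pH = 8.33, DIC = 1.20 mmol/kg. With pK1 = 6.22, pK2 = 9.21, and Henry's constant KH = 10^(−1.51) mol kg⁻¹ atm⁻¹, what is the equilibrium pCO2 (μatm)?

α₀ = 1 / (1 + K1/[H⁺] + K1K2/[H⁺]²) = 1 / (1 + 10^+2.11 + 10^+1.23)
   = 1 / (1 + 128.82 + 16.982) = 1/146.81 = 0.006812
[CO2*] = α₀ × DIC = 0.006812 × 1.20 = 0.008174 mmol/kg = 8.174 μmol/kg
pCO2 = [CO2*]/KH = 8.174×10^-6 / 3.090×10^-2 = 265 μatm

pCO2 = 265 μatm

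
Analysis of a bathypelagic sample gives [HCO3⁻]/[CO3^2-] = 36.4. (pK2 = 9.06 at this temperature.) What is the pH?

From K2 = [H⁺][CO3^2-]/[HCO3⁻]:  pH = pK2 − log₁₀([HCO3⁻]/[CO3^2-])
log₁₀(36.4) = +1.561
pH = 9.06 − (+1.561) = 7.50

pH = 7.50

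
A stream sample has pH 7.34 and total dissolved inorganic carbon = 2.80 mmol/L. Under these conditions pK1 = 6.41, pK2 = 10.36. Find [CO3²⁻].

α₂ = 1 / (1 + [H⁺]/K2 + [H⁺]²/(K1K2)) = 1 / (1 + 10^+3.02 + 10^+2.09)
   = 1 / (1 + 1047.1 + 123.03) = 1/1171.2 = 0.0008539
[CO3²⁻] = α₂ × DIC = 0.0008539 × 2.80 = 0.00239 mmol/L = 2.39 μmol/L

[CO3²⁻] = 2.39 μmol/L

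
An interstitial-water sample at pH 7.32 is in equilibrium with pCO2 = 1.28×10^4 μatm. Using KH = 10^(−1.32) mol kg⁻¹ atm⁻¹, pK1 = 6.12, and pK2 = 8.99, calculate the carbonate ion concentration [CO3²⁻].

[CO3²⁻] = 0.208 mmol/kg

[CO2*] = KH · pCO2 = 10^(−1.32) × 1.28×10^4×10^-6 = 6.126×10^-4 mol/kg
α₀ = 1/(1 + K1/[H⁺] + K1K2/[H⁺]²) = 1/(1 + 10^+1.20 + 10^-0.47) = 0.05818
DIC = [CO2*]/α₀ = 6.126×10^-4 / 0.05818 = 10.53 mmol/kg
[CO3²⁻] = α₂·DIC; α₂ = 0.01971, so [CO3²⁻] = 0.01971 × 10.53 = 0.208 mmol/kg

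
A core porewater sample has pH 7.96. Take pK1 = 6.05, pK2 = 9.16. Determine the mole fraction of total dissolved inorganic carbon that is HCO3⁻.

α₁ = 1 / (1 + [H⁺]/K1 + K2/[H⁺]) = 1 / (1 + 10^-1.91 + 10^-1.20)
   = 1 / (1 + 0.012303 + 0.063096) = 1/1.0754 = 0.9299

α₁ = 0.930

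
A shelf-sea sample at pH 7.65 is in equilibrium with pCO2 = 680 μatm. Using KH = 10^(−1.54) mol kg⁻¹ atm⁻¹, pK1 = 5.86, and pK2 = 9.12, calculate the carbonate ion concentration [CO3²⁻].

[CO3²⁻] = 0.0410 mmol/kg

[CO2*] = KH · pCO2 = 10^(−1.54) × 680×10^-6 = 1.961×10^-5 mol/kg
α₀ = 1/(1 + K1/[H⁺] + K1K2/[H⁺]²) = 1/(1 + 10^+1.79 + 10^+0.32) = 0.01544
DIC = [CO2*]/α₀ = 1.961×10^-5 / 0.01544 = 1.270 mmol/kg
[CO3²⁻] = α₂·DIC; α₂ = 0.03227, so [CO3²⁻] = 0.03227 × 1.270 = 0.0410 mmol/kg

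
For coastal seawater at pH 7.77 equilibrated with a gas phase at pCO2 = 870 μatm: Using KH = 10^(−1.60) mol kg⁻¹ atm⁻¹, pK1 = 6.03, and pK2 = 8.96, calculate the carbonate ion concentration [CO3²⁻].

[CO3²⁻] = 0.0775 mmol/kg

[CO2*] = KH · pCO2 = 10^(−1.60) × 870×10^-6 = 2.185×10^-5 mol/kg
α₀ = 1/(1 + K1/[H⁺] + K1K2/[H⁺]²) = 1/(1 + 10^+1.74 + 10^+0.55) = 0.01681
DIC = [CO2*]/α₀ = 2.185×10^-5 / 0.01681 = 1.300 mmol/kg
[CO3²⁻] = α₂·DIC; α₂ = 0.05963, so [CO3²⁻] = 0.05963 × 1.300 = 0.0775 mmol/kg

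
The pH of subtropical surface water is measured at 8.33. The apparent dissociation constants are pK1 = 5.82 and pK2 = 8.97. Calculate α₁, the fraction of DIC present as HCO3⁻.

α₁ = 1 / (1 + [H⁺]/K1 + K2/[H⁺]) = 1 / (1 + 10^-2.51 + 10^-0.64)
   = 1 / (1 + 0.0030903 + 0.22909) = 1/1.2322 = 0.8116

α₁ = 0.812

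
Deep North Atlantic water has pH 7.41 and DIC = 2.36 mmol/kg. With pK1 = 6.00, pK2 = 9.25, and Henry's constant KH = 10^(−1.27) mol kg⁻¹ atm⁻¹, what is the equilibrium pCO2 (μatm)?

pCO2 = 1620 μatm

α₀ = 1 / (1 + K1/[H⁺] + K1K2/[H⁺]²) = 1 / (1 + 10^+1.41 + 10^-0.43)
   = 1 / (1 + 25.704 + 0.37154) = 1/27.075 = 0.03693
[CO2*] = α₀ × DIC = 0.03693 × 2.36 = 0.08716 mmol/kg
pCO2 = [CO2*]/KH = 8.716×10^-5 / 5.370×10^-2 = 1620 μatm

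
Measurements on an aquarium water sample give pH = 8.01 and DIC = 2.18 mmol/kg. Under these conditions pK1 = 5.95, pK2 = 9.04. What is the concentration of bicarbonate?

α₁ = 1 / (1 + [H⁺]/K1 + K2/[H⁺]) = 1 / (1 + 10^-2.06 + 10^-1.03)
   = 1 / (1 + 0.0087096 + 0.093325) = 1/1.1020 = 0.9074
[HCO3⁻] = α₁ × DIC = 0.9074 × 2.18 = 1.98 mmol/kg

[HCO3⁻] = 1.98 mmol/kg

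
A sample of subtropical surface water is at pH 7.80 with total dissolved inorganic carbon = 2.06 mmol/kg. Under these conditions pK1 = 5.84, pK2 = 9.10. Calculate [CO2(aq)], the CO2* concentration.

α₀ = 1 / (1 + K1/[H⁺] + K1K2/[H⁺]²) = 1 / (1 + 10^+1.96 + 10^+0.66)
   = 1 / (1 + 91.201 + 4.5709) = 1/96.772 = 0.01033
[CO2*] = α₀ × DIC = 0.01033 × 2.06 = 0.0213 mmol/kg

[CO2*] = 0.0213 mmol/kg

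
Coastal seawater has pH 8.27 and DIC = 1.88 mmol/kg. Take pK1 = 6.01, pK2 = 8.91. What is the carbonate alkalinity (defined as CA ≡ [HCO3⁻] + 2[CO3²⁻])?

CA = [HCO3⁻] + 2[CO3²⁻] = (α₁ + 2α₂)·DIC
At pH 8.27: [H⁺]/K1 = 10^-2.26 = 0.0054954, K2/[H⁺] = 10^-0.64 = 0.22909
α₁ = 1/(1 + 0.0054954 + 0.22909) = 1/1.2346 = 0.8100; α₂ = α₁·K2/[H⁺] = 0.1856
α₁ + 2α₂ = 1.1811
CA = 1.1811 × 1.88 = 2.22 mmol/kg

CA = 2.22 mmol/kg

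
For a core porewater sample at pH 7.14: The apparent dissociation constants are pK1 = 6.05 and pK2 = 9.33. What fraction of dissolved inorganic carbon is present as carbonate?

α₂ = 0.00594

α₂ = 1 / (1 + [H⁺]/K2 + [H⁺]²/(K1K2)) = 1 / (1 + 10^+2.19 + 10^+1.10)
   = 1 / (1 + 154.88 + 12.589) = 1/168.47 = 0.005936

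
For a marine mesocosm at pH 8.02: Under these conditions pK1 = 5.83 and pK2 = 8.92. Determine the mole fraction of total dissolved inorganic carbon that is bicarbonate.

α₁ = 0.883

α₁ = 1 / (1 + [H⁺]/K1 + K2/[H⁺]) = 1 / (1 + 10^-2.19 + 10^-0.90)
   = 1 / (1 + 0.0064565 + 0.12589) = 1/1.1323 = 0.8831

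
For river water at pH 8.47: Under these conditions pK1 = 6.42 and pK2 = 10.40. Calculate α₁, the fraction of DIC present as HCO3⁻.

α₁ = 1 / (1 + [H⁺]/K1 + K2/[H⁺]) = 1 / (1 + 10^-2.05 + 10^-1.93)
   = 1 / (1 + 0.0089125 + 0.011749) = 1/1.0207 = 0.9798

α₁ = 0.980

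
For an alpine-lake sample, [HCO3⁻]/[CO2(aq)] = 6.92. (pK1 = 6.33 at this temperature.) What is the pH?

From K1 = [H⁺][HCO3⁻]/[CO2(aq)]:  pH = pK1 + log₁₀([HCO3⁻]/[CO2(aq)])
log₁₀(6.92) = +0.840
pH = 6.33 + (+0.840) = 7.17

pH = 7.17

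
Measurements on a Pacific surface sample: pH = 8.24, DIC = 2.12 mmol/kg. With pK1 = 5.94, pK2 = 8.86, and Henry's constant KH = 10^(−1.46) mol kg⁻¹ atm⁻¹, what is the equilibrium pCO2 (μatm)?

α₀ = 1 / (1 + K1/[H⁺] + K1K2/[H⁺]²) = 1 / (1 + 10^+2.30 + 10^+1.68)
   = 1 / (1 + 199.53 + 47.863) = 1/248.39 = 0.004026
[CO2*] = α₀ × DIC = 0.004026 × 2.12 = 0.008535 mmol/kg = 8.535 μmol/kg
pCO2 = [CO2*]/KH = 8.535×10^-6 / 3.467×10^-2 = 246 μatm

pCO2 = 246 μatm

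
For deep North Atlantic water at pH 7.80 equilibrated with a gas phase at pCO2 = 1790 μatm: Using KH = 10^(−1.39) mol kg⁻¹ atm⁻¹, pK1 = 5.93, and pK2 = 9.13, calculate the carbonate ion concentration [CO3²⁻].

[CO2*] = KH · pCO2 = 10^(−1.39) × 1790×10^-6 = 7.292×10^-5 mol/kg
α₀ = 1/(1 + K1/[H⁺] + K1K2/[H⁺]²) = 1/(1 + 10^+1.87 + 10^+0.54) = 0.01272
DIC = [CO2*]/α₀ = 7.292×10^-5 / 0.01272 = 5.731 mmol/kg
[CO3²⁻] = α₂·DIC; α₂ = 0.04412, so [CO3²⁻] = 0.04412 × 5.731 = 0.253 mmol/kg

[CO3²⁻] = 0.253 mmol/kg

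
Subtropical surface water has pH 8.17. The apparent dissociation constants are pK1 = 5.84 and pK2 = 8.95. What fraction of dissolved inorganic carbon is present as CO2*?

α₀ = 0.00400

α₀ = 1 / (1 + K1/[H⁺] + K1K2/[H⁺]²) = 1 / (1 + 10^+2.33 + 10^+1.55)
   = 1 / (1 + 213.80 + 35.481) = 1/250.28 = 0.003996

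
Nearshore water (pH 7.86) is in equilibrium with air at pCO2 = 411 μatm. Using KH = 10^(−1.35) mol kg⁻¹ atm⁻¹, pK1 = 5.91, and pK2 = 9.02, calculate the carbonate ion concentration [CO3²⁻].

[CO3²⁻] = 0.113 mmol/kg

[CO2*] = KH · pCO2 = 10^(−1.35) × 411×10^-6 = 1.836×10^-5 mol/kg
α₀ = 1/(1 + K1/[H⁺] + K1K2/[H⁺]²) = 1/(1 + 10^+1.95 + 10^+0.79) = 0.01039
DIC = [CO2*]/α₀ = 1.836×10^-5 / 0.01039 = 1.768 mmol/kg
[CO3²⁻] = α₂·DIC; α₂ = 0.06403, so [CO3²⁻] = 0.06403 × 1.768 = 0.113 mmol/kg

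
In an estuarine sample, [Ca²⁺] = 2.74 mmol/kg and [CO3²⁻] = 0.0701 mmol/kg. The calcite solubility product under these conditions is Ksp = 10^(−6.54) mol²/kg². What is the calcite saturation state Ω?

Ω = 0.666

Ksp = 10^(−6.54) = 2.884×10^-7
Ω = [Ca²⁺][CO3²⁻]/Ksp = (2.74×10^-3)(0.0701×10^-3) / 2.884×10^-7 = 0.666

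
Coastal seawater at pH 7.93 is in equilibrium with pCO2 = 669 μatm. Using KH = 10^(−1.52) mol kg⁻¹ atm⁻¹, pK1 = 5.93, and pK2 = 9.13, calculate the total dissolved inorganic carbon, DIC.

DIC = 2.17 mmol/kg

[CO2*] = KH · pCO2 = 10^(−1.52) × 669×10^-6 = 2.020×10^-5 mol/kg
α₀ = 1/(1 + K1/[H⁺] + K1K2/[H⁺]²) = 1/(1 + 10^+2.00 + 10^+0.80) = 0.009319
DIC = [CO2*]/α₀ = 2.020×10^-5 / 0.009319 = 2.17 mmol/kg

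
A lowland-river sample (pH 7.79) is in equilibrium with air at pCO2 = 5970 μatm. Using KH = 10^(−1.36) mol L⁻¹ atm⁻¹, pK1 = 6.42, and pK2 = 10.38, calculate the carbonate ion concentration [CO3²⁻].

[CO2*] = KH · pCO2 = 10^(−1.36) × 5970×10^-6 = 2.606×10^-4 mol/L
α₀ = 1/(1 + K1/[H⁺] + K1K2/[H⁺]²) = 1/(1 + 10^+1.37 + 10^-1.22) = 0.04081
DIC = [CO2*]/α₀ = 2.606×10^-4 / 0.04081 = 6.385 mmol/L
[CO3²⁻] = α₂·DIC; α₂ = 0.002459, so [CO3²⁻] = 0.002459 × 6.385 = 0.0157 mmol/L = 15.7 μmol/L

[CO3²⁻] = 15.7 μmol/L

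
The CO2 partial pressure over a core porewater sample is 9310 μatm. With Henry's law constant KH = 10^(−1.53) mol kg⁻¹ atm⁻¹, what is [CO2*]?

[CO2*] = 275 μmol/kg

KH = 10^(−1.53) = 2.951×10^-2 mol kg⁻¹ atm⁻¹
[CO2*] = KH · pCO2 = 2.951×10^-2 × 9310×10^-6 atm = 2.75×10^-4 mol/kg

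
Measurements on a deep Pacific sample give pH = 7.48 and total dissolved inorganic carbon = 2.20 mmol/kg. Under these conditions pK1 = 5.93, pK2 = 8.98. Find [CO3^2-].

α₂ = 1 / (1 + [H⁺]/K2 + [H⁺]²/(K1K2)) = 1 / (1 + 10^+1.50 + 10^-0.05)
   = 1 / (1 + 31.623 + 0.89125) = 1/33.514 = 0.02984
[CO3²⁻] = α₂ × DIC = 0.02984 × 2.20 = 0.0656 mmol/kg

[CO3²⁻] = 0.0656 mmol/kg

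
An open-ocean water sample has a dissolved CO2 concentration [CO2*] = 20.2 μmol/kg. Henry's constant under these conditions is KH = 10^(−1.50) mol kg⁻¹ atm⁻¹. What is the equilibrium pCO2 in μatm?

KH = 10^(−1.50) = 3.162×10^-2 mol kg⁻¹ atm⁻¹
pCO2 = [CO2*]/KH = 20.2×10^-6 / 3.162×10^-2 = 6.39×10^-4 atm = 639 μatm

pCO2 = 639 μatm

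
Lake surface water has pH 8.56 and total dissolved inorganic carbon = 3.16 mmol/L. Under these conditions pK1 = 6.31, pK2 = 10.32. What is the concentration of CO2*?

α₀ = 1 / (1 + K1/[H⁺] + K1K2/[H⁺]²) = 1 / (1 + 10^+2.25 + 10^+0.49)
   = 1 / (1 + 177.83 + 3.0903) = 1/181.92 = 0.005497
[CO2*] = α₀ × DIC = 0.005497 × 3.16 = 0.0174 mmol/L = 17.4 μmol/L

[CO2*] = 17.4 μmol/L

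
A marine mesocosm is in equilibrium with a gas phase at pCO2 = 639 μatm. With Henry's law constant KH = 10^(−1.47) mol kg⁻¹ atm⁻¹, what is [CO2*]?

KH = 10^(−1.47) = 3.388×10^-2 mol kg⁻¹ atm⁻¹
[CO2*] = KH · pCO2 = 3.388×10^-2 × 639×10^-6 atm = 2.17×10^-5 mol/kg

[CO2*] = 21.7 μmol/kg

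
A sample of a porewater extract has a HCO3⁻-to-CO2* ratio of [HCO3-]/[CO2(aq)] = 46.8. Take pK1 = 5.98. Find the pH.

pH = 7.65

From K1 = [H⁺][HCO3-]/[CO2(aq)]:  pH = pK1 + log₁₀([HCO3-]/[CO2(aq)])
log₁₀(46.8) = +1.670
pH = 5.98 + (+1.670) = 7.65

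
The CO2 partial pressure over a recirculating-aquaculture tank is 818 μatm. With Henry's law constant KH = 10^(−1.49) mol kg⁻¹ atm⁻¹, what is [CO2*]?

[CO2*] = 26.5 μmol/kg

KH = 10^(−1.49) = 3.236×10^-2 mol kg⁻¹ atm⁻¹
[CO2*] = KH · pCO2 = 3.236×10^-2 × 818×10^-6 atm = 2.65×10^-5 mol/kg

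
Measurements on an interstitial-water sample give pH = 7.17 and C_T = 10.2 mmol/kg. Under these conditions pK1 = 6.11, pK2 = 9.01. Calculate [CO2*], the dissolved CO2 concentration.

α₀ = 1 / (1 + K1/[H⁺] + K1K2/[H⁺]²) = 1 / (1 + 10^+1.06 + 10^-0.78)
   = 1 / (1 + 11.482 + 0.16596) = 1/12.647 = 0.07907
[CO2*] = α₀ × DIC = 0.07907 × 10.2 = 0.806 mmol/kg

[CO2*] = 0.806 mmol/kg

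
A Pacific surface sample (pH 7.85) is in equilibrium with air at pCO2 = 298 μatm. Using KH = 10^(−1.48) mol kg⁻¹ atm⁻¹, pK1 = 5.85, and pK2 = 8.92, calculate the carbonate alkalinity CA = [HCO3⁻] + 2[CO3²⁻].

[CO2*] = KH · pCO2 = 10^(−1.48) × 298×10^-6 = 9.868×10^-6 mol/kg
α₀ = 1/(1 + K1/[H⁺] + K1K2/[H⁺]²) = 1/(1 + 10^+2.00 + 10^+0.93) = 0.009131
DIC = [CO2*]/α₀ = 9.868×10^-6 / 0.009131 = 1.081 mmol/kg
CA = (α₁ + 2α₂)·DIC = (0.9131 + 2×0.07772) × 1.081 = 1.15 mmol/kg

CA = 1.15 mmol/kg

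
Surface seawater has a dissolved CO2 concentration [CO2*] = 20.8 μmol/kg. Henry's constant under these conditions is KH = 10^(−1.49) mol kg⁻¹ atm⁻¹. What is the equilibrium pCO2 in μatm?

KH = 10^(−1.49) = 3.236×10^-2 mol kg⁻¹ atm⁻¹
pCO2 = [CO2*]/KH = 20.8×10^-6 / 3.236×10^-2 = 6.43×10^-4 atm = 643 μatm

pCO2 = 643 μatm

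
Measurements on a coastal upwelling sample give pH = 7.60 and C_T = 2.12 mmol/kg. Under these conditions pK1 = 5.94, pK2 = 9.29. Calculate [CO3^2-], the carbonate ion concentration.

[CO3²⁻] = 0.0415 mmol/kg

α₂ = 1 / (1 + [H⁺]/K2 + [H⁺]²/(K1K2)) = 1 / (1 + 10^+1.69 + 10^+0.03)
   = 1 / (1 + 48.978 + 1.0715) = 1/51.049 = 0.01959
[CO3²⁻] = α₂ × DIC = 0.01959 × 2.12 = 0.0415 mmol/kg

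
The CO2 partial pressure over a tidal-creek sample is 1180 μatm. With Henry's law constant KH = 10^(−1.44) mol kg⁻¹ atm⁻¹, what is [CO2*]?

KH = 10^(−1.44) = 3.631×10^-2 mol kg⁻¹ atm⁻¹
[CO2*] = KH · pCO2 = 3.631×10^-2 × 1180×10^-6 atm = 4.28×10^-5 mol/kg

[CO2*] = 42.8 μmol/kg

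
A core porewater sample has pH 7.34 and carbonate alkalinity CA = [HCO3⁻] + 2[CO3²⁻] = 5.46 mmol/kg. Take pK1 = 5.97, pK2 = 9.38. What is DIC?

DIC = 5.64 mmol/kg

CA = [HCO3⁻] + 2[CO3²⁻] = (α₁ + 2α₂)·DIC
At pH 7.34: [H⁺]/K1 = 10^-1.37 = 0.042658, K2/[H⁺] = 10^-2.04 = 0.0091201
α₁ = 1/(1 + 0.042658 + 0.0091201) = 1/1.0518 = 0.9508; α₂ = α₁·K2/[H⁺] = 0.008671
α₁ + 2α₂ = 0.9681
DIC = CA / (α₁ + 2α₂) = 5.46 / 0.9681 = 5.64 mmol/kg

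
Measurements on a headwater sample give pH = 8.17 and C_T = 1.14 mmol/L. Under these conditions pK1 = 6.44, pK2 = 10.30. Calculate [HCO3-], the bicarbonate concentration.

[HCO3⁻] = 1.11 mmol/L

α₁ = 1 / (1 + [H⁺]/K1 + K2/[H⁺]) = 1 / (1 + 10^-1.73 + 10^-2.13)
   = 1 / (1 + 0.018621 + 0.0074131) = 1/1.0260 = 0.9746
[HCO3⁻] = α₁ × DIC = 0.9746 × 1.14 = 1.11 mmol/L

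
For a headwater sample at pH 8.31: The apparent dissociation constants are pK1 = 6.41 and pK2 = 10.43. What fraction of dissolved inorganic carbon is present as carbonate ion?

α₂ = 0.00744

α₂ = 1 / (1 + [H⁺]/K2 + [H⁺]²/(K1K2)) = 1 / (1 + 10^+2.12 + 10^+0.22)
   = 1 / (1 + 131.83 + 1.6596) = 1/134.49 = 0.007436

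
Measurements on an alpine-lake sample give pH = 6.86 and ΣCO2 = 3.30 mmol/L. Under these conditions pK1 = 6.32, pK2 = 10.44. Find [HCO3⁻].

α₁ = 1 / (1 + [H⁺]/K1 + K2/[H⁺]) = 1 / (1 + 10^-0.54 + 10^-3.58)
   = 1 / (1 + 0.28840 + 0.00026303) = 1/1.2887 = 0.7760
[HCO3⁻] = α₁ × DIC = 0.7760 × 3.30 = 2.56 mmol/L

[HCO3⁻] = 2.56 mmol/L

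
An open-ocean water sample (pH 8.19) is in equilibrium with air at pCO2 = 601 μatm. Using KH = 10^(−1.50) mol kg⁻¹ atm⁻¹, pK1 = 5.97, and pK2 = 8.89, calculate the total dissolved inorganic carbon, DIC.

[CO2*] = KH · pCO2 = 10^(−1.50) × 601×10^-6 = 1.901×10^-5 mol/kg
α₀ = 1/(1 + K1/[H⁺] + K1K2/[H⁺]²) = 1/(1 + 10^+2.22 + 10^+1.52) = 0.004998
DIC = [CO2*]/α₀ = 1.901×10^-5 / 0.004998 = 3.80 mmol/kg

DIC = 3.80 mmol/kg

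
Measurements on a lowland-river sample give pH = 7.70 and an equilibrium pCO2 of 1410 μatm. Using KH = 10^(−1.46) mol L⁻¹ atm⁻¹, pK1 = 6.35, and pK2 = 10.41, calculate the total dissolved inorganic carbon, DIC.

[CO2*] = KH · pCO2 = 10^(−1.46) × 1410×10^-6 = 4.889×10^-5 mol/L
α₀ = 1/(1 + K1/[H⁺] + K1K2/[H⁺]²) = 1/(1 + 10^+1.35 + 10^-1.36) = 0.04268
DIC = [CO2*]/α₀ = 4.889×10^-5 / 0.04268 = 1.15 mmol/L

DIC = 1.15 mmol/L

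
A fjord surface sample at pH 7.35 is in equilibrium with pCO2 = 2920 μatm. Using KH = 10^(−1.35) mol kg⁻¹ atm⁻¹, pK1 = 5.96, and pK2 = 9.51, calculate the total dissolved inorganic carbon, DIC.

DIC = 3.35 mmol/kg

[CO2*] = KH · pCO2 = 10^(−1.35) × 2920×10^-6 = 1.304×10^-4 mol/kg
α₀ = 1/(1 + K1/[H⁺] + K1K2/[H⁺]²) = 1/(1 + 10^+1.39 + 10^-0.77) = 0.03888
DIC = [CO2*]/α₀ = 1.304×10^-4 / 0.03888 = 3.35 mmol/kg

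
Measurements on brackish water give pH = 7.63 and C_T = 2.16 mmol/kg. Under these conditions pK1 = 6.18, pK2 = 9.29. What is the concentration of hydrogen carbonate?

α₁ = 1 / (1 + [H⁺]/K1 + K2/[H⁺]) = 1 / (1 + 10^-1.45 + 10^-1.66)
   = 1 / (1 + 0.035481 + 0.021878) = 1/1.0574 = 0.9458
[HCO3⁻] = α₁ × DIC = 0.9458 × 2.16 = 2.04 mmol/kg

[HCO3⁻] = 2.04 mmol/kg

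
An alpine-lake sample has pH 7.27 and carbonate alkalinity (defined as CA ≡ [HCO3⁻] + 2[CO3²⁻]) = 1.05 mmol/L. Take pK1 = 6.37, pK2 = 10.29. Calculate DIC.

CA = [HCO3⁻] + 2[CO3²⁻] = (α₁ + 2α₂)·DIC
At pH 7.27: [H⁺]/K1 = 10^-0.90 = 0.12589, K2/[H⁺] = 10^-3.02 = 0.00095499
α₁ = 1/(1 + 0.12589 + 0.00095499) = 1/1.1268 = 0.8874; α₂ = α₁·K2/[H⁺] = 0.0008475
α₁ + 2α₂ = 0.8891
DIC = CA / (α₁ + 2α₂) = 1.05 / 0.8891 = 1.18 mmol/L

DIC = 1.18 mmol/L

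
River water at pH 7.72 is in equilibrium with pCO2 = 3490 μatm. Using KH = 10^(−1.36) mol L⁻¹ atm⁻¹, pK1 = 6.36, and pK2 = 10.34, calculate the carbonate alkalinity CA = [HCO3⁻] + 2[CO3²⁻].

CA = 3.51 mmol/L

[CO2*] = KH · pCO2 = 10^(−1.36) × 3490×10^-6 = 1.523×10^-4 mol/L
α₀ = 1/(1 + K1/[H⁺] + K1K2/[H⁺]²) = 1/(1 + 10^+1.36 + 10^-1.26) = 0.04173
DIC = [CO2*]/α₀ = 1.523×10^-4 / 0.04173 = 3.651 mmol/L
CA = (α₁ + 2α₂)·DIC = (0.9560 + 2×0.002293) × 3.651 = 3.51 mmol/L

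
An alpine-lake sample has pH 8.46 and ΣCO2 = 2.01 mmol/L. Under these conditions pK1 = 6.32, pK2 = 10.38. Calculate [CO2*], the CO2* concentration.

[CO2*] = 14.3 μmol/L

α₀ = 1 / (1 + K1/[H⁺] + K1K2/[H⁺]²) = 1 / (1 + 10^+2.14 + 10^+0.22)
   = 1 / (1 + 138.04 + 1.6596) = 1/140.70 = 0.007107
[CO2*] = α₀ × DIC = 0.007107 × 2.01 = 0.0143 mmol/L = 14.3 μmol/L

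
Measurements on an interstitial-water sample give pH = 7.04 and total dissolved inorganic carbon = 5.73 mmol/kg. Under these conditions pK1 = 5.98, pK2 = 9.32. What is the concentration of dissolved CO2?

α₀ = 1 / (1 + K1/[H⁺] + K1K2/[H⁺]²) = 1 / (1 + 10^+1.06 + 10^-1.22)
   = 1 / (1 + 11.482 + 0.060256) = 1/12.542 = 0.07973
[CO2*] = α₀ × DIC = 0.07973 × 5.73 = 0.457 mmol/kg

[CO2*] = 0.457 mmol/kg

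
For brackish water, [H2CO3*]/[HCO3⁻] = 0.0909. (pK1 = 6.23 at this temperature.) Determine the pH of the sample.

From K1 = [H⁺][HCO3⁻]/[H2CO3*]:  pH = pK1 − log₁₀([H2CO3*]/[HCO3⁻])
log₁₀(0.0909) = -1.041
pH = 6.23 − (-1.041) = 7.27

pH = 7.27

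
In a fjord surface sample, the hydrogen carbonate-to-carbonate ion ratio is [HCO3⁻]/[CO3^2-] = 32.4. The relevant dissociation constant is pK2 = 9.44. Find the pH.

From K2 = [H⁺][CO3^2-]/[HCO3⁻]:  pH = pK2 − log₁₀([HCO3⁻]/[CO3^2-])
log₁₀(32.4) = +1.511
pH = 9.44 − (+1.511) = 7.93

pH = 7.93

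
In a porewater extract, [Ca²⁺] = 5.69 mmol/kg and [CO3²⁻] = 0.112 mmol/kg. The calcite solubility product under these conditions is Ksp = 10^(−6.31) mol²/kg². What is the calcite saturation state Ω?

Ksp = 10^(−6.31) = 4.898×10^-7
Ω = [Ca²⁺][CO3²⁻]/Ksp = (5.69×10^-3)(0.112×10^-3) / 4.898×10^-7 = 1.30

Ω = 1.30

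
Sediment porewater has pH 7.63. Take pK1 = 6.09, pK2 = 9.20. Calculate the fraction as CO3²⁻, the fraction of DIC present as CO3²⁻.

α₂ = 0.0255

α₂ = 1 / (1 + [H⁺]/K2 + [H⁺]²/(K1K2)) = 1 / (1 + 10^+1.57 + 10^+0.03)
   = 1 / (1 + 37.154 + 1.0715) = 1/39.225 = 0.02549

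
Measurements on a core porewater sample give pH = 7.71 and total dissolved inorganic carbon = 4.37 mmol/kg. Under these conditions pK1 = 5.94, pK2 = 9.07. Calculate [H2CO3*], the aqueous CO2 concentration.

[CO2*] = 0.0700 mmol/kg

α₀ = 1 / (1 + K1/[H⁺] + K1K2/[H⁺]²) = 1 / (1 + 10^+1.77 + 10^+0.41)
   = 1 / (1 + 58.884 + 2.5704) = 1/62.455 = 0.01601
[CO2*] = α₀ × DIC = 0.01601 × 4.37 = 0.0700 mmol/kg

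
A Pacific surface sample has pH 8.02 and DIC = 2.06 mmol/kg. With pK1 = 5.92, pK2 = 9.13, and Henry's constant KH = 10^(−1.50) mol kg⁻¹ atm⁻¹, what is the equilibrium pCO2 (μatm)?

pCO2 = 477 μatm

α₀ = 1 / (1 + K1/[H⁺] + K1K2/[H⁺]²) = 1 / (1 + 10^+2.10 + 10^+0.99)
   = 1 / (1 + 125.89 + 9.7724) = 1/136.66 = 0.007317
[CO2*] = α₀ × DIC = 0.007317 × 2.06 = 0.01507 mmol/kg = 15.07 μmol/kg
pCO2 = [CO2*]/KH = 1.507×10^-5 / 3.162×10^-2 = 477 μatm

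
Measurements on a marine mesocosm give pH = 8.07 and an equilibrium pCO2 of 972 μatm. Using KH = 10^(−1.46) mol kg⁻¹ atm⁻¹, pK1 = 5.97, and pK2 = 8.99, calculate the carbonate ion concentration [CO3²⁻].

[CO3²⁻] = 0.510 mmol/kg

[CO2*] = KH · pCO2 = 10^(−1.46) × 972×10^-6 = 3.370×10^-5 mol/kg
α₀ = 1/(1 + K1/[H⁺] + K1K2/[H⁺]²) = 1/(1 + 10^+2.10 + 10^+1.18) = 0.007041
DIC = [CO2*]/α₀ = 3.370×10^-5 / 0.007041 = 4.787 mmol/kg
[CO3²⁻] = α₂·DIC; α₂ = 0.1066, so [CO3²⁻] = 0.1066 × 4.787 = 0.510 mmol/kg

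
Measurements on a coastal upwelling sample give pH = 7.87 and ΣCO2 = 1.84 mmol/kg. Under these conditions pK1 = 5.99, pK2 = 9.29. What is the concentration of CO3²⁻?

[CO3²⁻] = 0.0665 mmol/kg

α₂ = 1 / (1 + [H⁺]/K2 + [H⁺]²/(K1K2)) = 1 / (1 + 10^+1.42 + 10^-0.46)
   = 1 / (1 + 26.303 + 0.34674) = 1/27.649 = 0.03617
[CO3²⁻] = α₂ × DIC = 0.03617 × 1.84 = 0.0665 mmol/kg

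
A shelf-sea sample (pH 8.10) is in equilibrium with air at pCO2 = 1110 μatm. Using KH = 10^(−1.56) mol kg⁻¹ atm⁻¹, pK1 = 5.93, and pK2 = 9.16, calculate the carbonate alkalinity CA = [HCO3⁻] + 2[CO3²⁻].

CA = 5.31 mmol/kg

[CO2*] = KH · pCO2 = 10^(−1.56) × 1110×10^-6 = 3.057×10^-5 mol/kg
α₀ = 1/(1 + K1/[H⁺] + K1K2/[H⁺]²) = 1/(1 + 10^+2.17 + 10^+1.11) = 0.006181
DIC = [CO2*]/α₀ = 3.057×10^-5 / 0.006181 = 4.946 mmol/kg
CA = (α₁ + 2α₂)·DIC = (0.9142 + 2×0.07962) × 4.946 = 5.31 mmol/kg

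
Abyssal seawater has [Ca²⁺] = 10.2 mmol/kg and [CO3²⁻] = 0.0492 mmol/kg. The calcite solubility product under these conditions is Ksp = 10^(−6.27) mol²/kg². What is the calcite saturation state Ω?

Ksp = 10^(−6.27) = 5.370×10^-7
Ω = [Ca²⁺][CO3²⁻]/Ksp = (10.2×10^-3)(0.0492×10^-3) / 5.370×10^-7 = 0.934

Ω = 0.934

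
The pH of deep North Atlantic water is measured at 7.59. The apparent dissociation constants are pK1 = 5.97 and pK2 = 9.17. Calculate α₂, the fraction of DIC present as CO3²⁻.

α₂ = 1 / (1 + [H⁺]/K2 + [H⁺]²/(K1K2)) = 1 / (1 + 10^+1.58 + 10^-0.04)
   = 1 / (1 + 38.019 + 0.91201) = 1/39.931 = 0.02504

α₂ = 0.0250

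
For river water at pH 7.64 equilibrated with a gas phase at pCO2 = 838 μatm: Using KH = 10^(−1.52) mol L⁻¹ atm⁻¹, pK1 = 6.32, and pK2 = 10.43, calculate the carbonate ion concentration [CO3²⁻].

[CO2*] = KH · pCO2 = 10^(−1.52) × 838×10^-6 = 2.531×10^-5 mol/L
α₀ = 1/(1 + K1/[H⁺] + K1K2/[H⁺]²) = 1/(1 + 10^+1.32 + 10^-1.47) = 0.04561
DIC = [CO2*]/α₀ = 2.531×10^-5 / 0.04561 = 0.5549 mmol/L
[CO3²⁻] = α₂·DIC; α₂ = 0.001545, so [CO3²⁻] = 0.001545 × 0.5549 = 0.000858 mmol/L = 0.858 μmol/L

[CO3²⁻] = 0.858 μmol/L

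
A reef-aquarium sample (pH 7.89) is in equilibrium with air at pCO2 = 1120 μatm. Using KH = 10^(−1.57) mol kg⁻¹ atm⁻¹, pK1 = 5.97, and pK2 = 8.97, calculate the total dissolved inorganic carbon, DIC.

[CO2*] = KH · pCO2 = 10^(−1.57) × 1120×10^-6 = 3.015×10^-5 mol/kg
α₀ = 1/(1 + K1/[H⁺] + K1K2/[H⁺]²) = 1/(1 + 10^+1.92 + 10^+0.84) = 0.01098
DIC = [CO2*]/α₀ = 3.015×10^-5 / 0.01098 = 2.75 mmol/kg

DIC = 2.75 mmol/kg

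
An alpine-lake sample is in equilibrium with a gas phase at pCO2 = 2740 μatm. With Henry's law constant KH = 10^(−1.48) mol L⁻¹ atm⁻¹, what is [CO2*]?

[CO2*] = 90.7 μmol/L

KH = 10^(−1.48) = 3.311×10^-2 mol L⁻¹ atm⁻¹
[CO2*] = KH · pCO2 = 3.311×10^-2 × 2740×10^-6 atm = 9.07×10^-5 mol/L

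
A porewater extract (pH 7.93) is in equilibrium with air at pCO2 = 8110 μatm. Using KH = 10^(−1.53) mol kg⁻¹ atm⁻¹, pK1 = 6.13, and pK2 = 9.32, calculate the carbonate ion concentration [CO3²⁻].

[CO2*] = KH · pCO2 = 10^(−1.53) × 8110×10^-6 = 2.393×10^-4 mol/kg
α₀ = 1/(1 + K1/[H⁺] + K1K2/[H⁺]²) = 1/(1 + 10^+1.80 + 10^+0.41) = 0.01500
DIC = [CO2*]/α₀ = 2.393×10^-4 / 0.01500 = 15.96 mmol/kg
[CO3²⁻] = α₂·DIC; α₂ = 0.03856, so [CO3²⁻] = 0.03856 × 15.96 = 0.615 mmol/kg

[CO3²⁻] = 0.615 mmol/kg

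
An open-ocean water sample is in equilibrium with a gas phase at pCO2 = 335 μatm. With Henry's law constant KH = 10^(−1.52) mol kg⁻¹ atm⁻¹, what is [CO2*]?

KH = 10^(−1.52) = 3.020×10^-2 mol kg⁻¹ atm⁻¹
[CO2*] = KH · pCO2 = 3.020×10^-2 × 335×10^-6 atm = 1.01×10^-5 mol/kg

[CO2*] = 10.1 μmol/kg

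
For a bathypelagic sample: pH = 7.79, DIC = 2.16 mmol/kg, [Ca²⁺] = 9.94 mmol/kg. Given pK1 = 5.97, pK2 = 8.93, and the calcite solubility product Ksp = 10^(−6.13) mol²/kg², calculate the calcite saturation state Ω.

α₂ = 1 / (1 + [H⁺]/K2 + [H⁺]²/(K1K2)) = 1 / (1 + 10^+1.14 + 10^-0.68)
   = 1 / (1 + 13.804 + 0.20893) = 1/15.013 = 0.06661
[CO3²⁻] = α₂ × DIC = 0.06661 × 2.16 = 0.1439 mmol/kg
Ksp = 10^(−6.13) = 7.413×10^-7
Ω = [Ca²⁺][CO3²⁻]/Ksp = (9.94×10^-3)(1.439×10^-4) / 7.413×10^-7 = 1.93

Ω = 1.93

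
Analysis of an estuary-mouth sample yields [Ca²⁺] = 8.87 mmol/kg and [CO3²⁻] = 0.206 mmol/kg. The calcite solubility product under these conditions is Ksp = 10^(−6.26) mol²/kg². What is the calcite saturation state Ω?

Ksp = 10^(−6.26) = 5.495×10^-7
Ω = [Ca²⁺][CO3²⁻]/Ksp = (8.87×10^-3)(0.206×10^-3) / 5.495×10^-7 = 3.32

Ω = 3.32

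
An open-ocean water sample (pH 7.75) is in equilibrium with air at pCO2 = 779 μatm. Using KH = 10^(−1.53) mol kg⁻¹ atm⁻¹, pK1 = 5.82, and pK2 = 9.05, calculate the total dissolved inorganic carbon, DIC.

DIC = 2.08 mmol/kg

[CO2*] = KH · pCO2 = 10^(−1.53) × 779×10^-6 = 2.299×10^-5 mol/kg
α₀ = 1/(1 + K1/[H⁺] + K1K2/[H⁺]²) = 1/(1 + 10^+1.93 + 10^+0.63) = 0.01106
DIC = [CO2*]/α₀ = 2.299×10^-5 / 0.01106 = 2.08 mmol/kg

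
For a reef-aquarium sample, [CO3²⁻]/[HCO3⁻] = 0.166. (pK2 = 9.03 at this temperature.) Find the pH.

pH = 8.25

From K2 = [H⁺][CO3²⁻]/[HCO3⁻]:  pH = pK2 + log₁₀([CO3²⁻]/[HCO3⁻])
log₁₀(0.166) = -0.780
pH = 9.03 + (-0.780) = 8.25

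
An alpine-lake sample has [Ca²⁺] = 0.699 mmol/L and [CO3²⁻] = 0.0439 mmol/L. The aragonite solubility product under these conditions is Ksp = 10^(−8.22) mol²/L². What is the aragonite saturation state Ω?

Ksp = 10^(−8.22) = 6.026×10^-9
Ω = [Ca²⁺][CO3²⁻]/Ksp = (0.699×10^-3)(0.0439×10^-3) / 6.026×10^-9 = 5.09

Ω = 5.09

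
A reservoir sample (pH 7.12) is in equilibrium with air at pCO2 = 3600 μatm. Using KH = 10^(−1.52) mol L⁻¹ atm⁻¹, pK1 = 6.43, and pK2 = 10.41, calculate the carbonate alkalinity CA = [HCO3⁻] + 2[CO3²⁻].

[CO2*] = KH · pCO2 = 10^(−1.52) × 3600×10^-6 = 1.087×10^-4 mol/L
α₀ = 1/(1 + K1/[H⁺] + K1K2/[H⁺]²) = 1/(1 + 10^+0.69 + 10^-2.60) = 0.1695
DIC = [CO2*]/α₀ = 1.087×10^-4 / 0.1695 = 0.6415 mmol/L
CA = (α₁ + 2α₂)·DIC = (0.8301 + 2×0.0004257) × 0.6415 = 0.533 mmol/L

CA = 0.533 mmol/L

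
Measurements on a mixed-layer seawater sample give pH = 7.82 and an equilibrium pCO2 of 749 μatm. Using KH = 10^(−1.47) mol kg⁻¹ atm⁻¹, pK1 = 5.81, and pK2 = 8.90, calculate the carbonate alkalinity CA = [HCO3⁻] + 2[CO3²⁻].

[CO2*] = KH · pCO2 = 10^(−1.47) × 749×10^-6 = 2.538×10^-5 mol/kg
α₀ = 1/(1 + K1/[H⁺] + K1K2/[H⁺]²) = 1/(1 + 10^+2.01 + 10^+0.93) = 0.008941
DIC = [CO2*]/α₀ = 2.538×10^-5 / 0.008941 = 2.838 mmol/kg
CA = (α₁ + 2α₂)·DIC = (0.9150 + 2×0.07610) × 2.838 = 3.03 mmol/kg

CA = 3.03 mmol/kg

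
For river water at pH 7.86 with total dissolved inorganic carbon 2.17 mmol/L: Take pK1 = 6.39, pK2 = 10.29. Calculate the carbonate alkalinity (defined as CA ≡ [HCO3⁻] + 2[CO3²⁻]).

CA = [HCO3⁻] + 2[CO3²⁻] = (α₁ + 2α₂)·DIC
At pH 7.86: [H⁺]/K1 = 10^-1.47 = 0.033884, K2/[H⁺] = 10^-2.43 = 0.0037154
α₁ = 1/(1 + 0.033884 + 0.0037154) = 1/1.0376 = 0.9638; α₂ = α₁·K2/[H⁺] = 0.003581
α₁ + 2α₂ = 0.9709
CA = 0.9709 × 2.17 = 2.11 mmol/L

CA = 2.11 mmol/L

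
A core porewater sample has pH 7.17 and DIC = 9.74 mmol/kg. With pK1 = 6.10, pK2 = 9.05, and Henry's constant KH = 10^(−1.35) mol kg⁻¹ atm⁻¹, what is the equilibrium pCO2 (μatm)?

pCO2 = 1.69×10^4 μatm

α₀ = 1 / (1 + K1/[H⁺] + K1K2/[H⁺]²) = 1 / (1 + 10^+1.07 + 10^-0.81)
   = 1 / (1 + 11.749 + 0.15488) = 1/12.904 = 0.07750
[CO2*] = α₀ × DIC = 0.07750 × 9.74 = 0.7548 mmol/kg
pCO2 = [CO2*]/KH = 7.548×10^-4 / 4.467×10^-2 = 1.69×10^4 μatm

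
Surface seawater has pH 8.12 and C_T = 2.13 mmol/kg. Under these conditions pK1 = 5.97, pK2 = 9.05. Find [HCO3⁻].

[HCO3⁻] = 1.89 mmol/kg

α₁ = 1 / (1 + [H⁺]/K1 + K2/[H⁺]) = 1 / (1 + 10^-2.15 + 10^-0.93)
   = 1 / (1 + 0.0070795 + 0.11749) = 1/1.1246 = 0.8892
[HCO3⁻] = α₁ × DIC = 0.8892 × 2.13 = 1.89 mmol/kg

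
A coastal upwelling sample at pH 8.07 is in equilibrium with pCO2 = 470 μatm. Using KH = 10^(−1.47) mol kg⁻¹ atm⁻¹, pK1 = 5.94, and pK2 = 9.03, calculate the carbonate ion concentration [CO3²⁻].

[CO2*] = KH · pCO2 = 10^(−1.47) × 470×10^-6 = 1.593×10^-5 mol/kg
α₀ = 1/(1 + K1/[H⁺] + K1K2/[H⁺]²) = 1/(1 + 10^+2.13 + 10^+1.17) = 0.006636
DIC = [CO2*]/α₀ = 1.593×10^-5 / 0.006636 = 2.400 mmol/kg
[CO3²⁻] = α₂·DIC; α₂ = 0.09816, so [CO3²⁻] = 0.09816 × 2.400 = 0.236 mmol/kg

[CO3²⁻] = 0.236 mmol/kg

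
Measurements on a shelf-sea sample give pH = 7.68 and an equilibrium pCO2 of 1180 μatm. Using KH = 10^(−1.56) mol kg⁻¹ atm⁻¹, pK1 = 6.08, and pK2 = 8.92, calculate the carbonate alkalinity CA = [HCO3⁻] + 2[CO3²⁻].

[CO2*] = KH · pCO2 = 10^(−1.56) × 1180×10^-6 = 3.250×10^-5 mol/kg
α₀ = 1/(1 + K1/[H⁺] + K1K2/[H⁺]²) = 1/(1 + 10^+1.60 + 10^+0.36) = 0.02320
DIC = [CO2*]/α₀ = 3.250×10^-5 / 0.02320 = 1.401 mmol/kg
CA = (α₁ + 2α₂)·DIC = (0.9236 + 2×0.05315) × 1.401 = 1.44 mmol/kg

CA = 1.44 mmol/kg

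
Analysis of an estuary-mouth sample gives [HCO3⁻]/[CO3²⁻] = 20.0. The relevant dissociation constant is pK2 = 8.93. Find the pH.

From K2 = [H⁺][CO3²⁻]/[HCO3⁻]:  pH = pK2 − log₁₀([HCO3⁻]/[CO3²⁻])
log₁₀(20.0) = +1.301
pH = 8.93 − (+1.301) = 7.63

pH = 7.63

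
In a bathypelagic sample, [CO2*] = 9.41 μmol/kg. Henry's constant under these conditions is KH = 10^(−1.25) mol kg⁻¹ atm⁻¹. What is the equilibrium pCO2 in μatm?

pCO2 = 167 μatm

KH = 10^(−1.25) = 5.623×10^-2 mol kg⁻¹ atm⁻¹
pCO2 = [CO2*]/KH = 9.41×10^-6 / 5.623×10^-2 = 1.67×10^-4 atm = 167 μatm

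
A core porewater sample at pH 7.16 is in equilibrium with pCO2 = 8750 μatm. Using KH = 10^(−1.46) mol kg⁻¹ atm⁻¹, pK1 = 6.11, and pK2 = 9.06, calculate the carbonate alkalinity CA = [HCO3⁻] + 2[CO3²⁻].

[CO2*] = KH · pCO2 = 10^(−1.46) × 8750×10^-6 = 3.034×10^-4 mol/kg
α₀ = 1/(1 + K1/[H⁺] + K1K2/[H⁺]²) = 1/(1 + 10^+1.05 + 10^-0.85) = 0.08090
DIC = [CO2*]/α₀ = 3.034×10^-4 / 0.08090 = 3.750 mmol/kg
CA = (α₁ + 2α₂)·DIC = (0.9077 + 2×0.01143) × 3.750 = 3.49 mmol/kg

CA = 3.49 mmol/kg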